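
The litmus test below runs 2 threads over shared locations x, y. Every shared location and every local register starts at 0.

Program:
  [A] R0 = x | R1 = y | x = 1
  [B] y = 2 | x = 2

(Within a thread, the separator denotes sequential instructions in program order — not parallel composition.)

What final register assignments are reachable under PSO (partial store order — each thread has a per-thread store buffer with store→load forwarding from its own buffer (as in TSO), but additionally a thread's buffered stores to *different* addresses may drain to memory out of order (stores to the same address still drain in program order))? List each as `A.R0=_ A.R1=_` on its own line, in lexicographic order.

outcome vector order: (A.R0,A.R1)
|PSO outcomes| = 4

A.R0=0 A.R1=0
A.R0=0 A.R1=2
A.R0=2 A.R1=0
A.R0=2 A.R1=2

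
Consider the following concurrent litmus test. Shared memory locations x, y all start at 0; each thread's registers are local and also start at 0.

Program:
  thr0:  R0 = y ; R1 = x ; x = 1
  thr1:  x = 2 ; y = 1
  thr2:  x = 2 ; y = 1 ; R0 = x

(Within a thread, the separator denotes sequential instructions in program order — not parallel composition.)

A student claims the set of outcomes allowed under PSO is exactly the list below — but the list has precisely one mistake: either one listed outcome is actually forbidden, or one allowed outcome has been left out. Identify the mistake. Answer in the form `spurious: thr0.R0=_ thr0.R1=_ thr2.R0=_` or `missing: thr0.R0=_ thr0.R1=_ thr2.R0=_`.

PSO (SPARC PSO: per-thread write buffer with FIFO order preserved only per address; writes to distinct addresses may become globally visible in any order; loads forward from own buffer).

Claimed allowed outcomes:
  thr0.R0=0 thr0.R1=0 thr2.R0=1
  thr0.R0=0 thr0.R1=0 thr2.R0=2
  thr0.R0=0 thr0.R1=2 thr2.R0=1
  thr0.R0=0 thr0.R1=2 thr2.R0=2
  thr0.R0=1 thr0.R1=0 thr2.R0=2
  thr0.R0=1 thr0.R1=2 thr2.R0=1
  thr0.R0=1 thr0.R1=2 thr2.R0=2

missing: thr0.R0=1 thr0.R1=0 thr2.R0=1

outcome vector order: (thr0.R0,thr0.R1,thr2.R0)
[PSO] allowed = {(0,0,1); (0,0,2); (0,2,1); (0,2,2); (1,0,1); (1,0,2); (1,2,1); (1,2,2)}
PSO∖claimed = {(1,0,1)}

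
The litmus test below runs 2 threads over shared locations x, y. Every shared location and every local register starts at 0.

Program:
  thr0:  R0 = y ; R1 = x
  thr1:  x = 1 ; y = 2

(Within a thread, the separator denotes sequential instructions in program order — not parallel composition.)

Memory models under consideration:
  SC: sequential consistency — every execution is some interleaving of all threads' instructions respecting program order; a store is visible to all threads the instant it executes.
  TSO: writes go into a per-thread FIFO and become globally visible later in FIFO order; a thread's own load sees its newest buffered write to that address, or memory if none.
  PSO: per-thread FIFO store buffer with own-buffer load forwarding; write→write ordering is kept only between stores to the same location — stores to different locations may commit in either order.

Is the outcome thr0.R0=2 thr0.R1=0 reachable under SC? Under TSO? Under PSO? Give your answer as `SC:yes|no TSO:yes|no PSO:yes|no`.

outcome vector order: (thr0.R0,thr0.R1)
[SC] allowed = {<0 0>, <0 1>, <2 1>}
[TSO] allowed = {<0 0>, <0 1>, <2 1>}
[PSO] allowed = {<0 0>, <0 1>, <2 0>, <2 1>}
target <2 0> ∈ {PSO}

SC:no TSO:no PSO:yes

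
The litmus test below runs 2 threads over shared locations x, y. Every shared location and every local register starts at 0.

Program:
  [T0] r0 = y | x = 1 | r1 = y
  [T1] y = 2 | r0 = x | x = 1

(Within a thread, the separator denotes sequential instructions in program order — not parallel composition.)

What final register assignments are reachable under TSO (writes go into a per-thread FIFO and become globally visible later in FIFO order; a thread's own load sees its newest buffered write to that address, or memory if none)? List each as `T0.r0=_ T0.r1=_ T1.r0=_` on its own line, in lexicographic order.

T0.r0=0 T0.r1=0 T1.r0=0
T0.r0=0 T0.r1=0 T1.r0=1
T0.r0=0 T0.r1=2 T1.r0=0
T0.r0=0 T0.r1=2 T1.r0=1
T0.r0=2 T0.r1=2 T1.r0=0
T0.r0=2 T0.r1=2 T1.r0=1

outcome vector order: (T0.r0,T0.r1,T1.r0)
|TSO outcomes| = 6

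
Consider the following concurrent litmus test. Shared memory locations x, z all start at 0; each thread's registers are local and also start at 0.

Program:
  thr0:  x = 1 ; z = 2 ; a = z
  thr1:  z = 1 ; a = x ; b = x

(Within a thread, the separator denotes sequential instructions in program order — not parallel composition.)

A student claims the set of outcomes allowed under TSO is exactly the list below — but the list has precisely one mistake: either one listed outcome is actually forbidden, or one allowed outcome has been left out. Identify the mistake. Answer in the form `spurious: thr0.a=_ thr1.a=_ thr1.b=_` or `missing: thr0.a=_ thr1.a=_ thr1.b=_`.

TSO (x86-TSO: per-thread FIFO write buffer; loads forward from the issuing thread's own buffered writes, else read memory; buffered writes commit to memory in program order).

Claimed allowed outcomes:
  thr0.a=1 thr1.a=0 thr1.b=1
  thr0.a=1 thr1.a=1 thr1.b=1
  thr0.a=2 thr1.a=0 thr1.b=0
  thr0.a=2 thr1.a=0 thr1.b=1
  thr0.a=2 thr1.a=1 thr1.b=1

missing: thr0.a=1 thr1.a=0 thr1.b=0

outcome vector order: (thr0.a,thr1.a,thr1.b)
TSO: 6 outcomes — {100, 101, 111, 200, 201, 211}
TSO∖claimed = {100}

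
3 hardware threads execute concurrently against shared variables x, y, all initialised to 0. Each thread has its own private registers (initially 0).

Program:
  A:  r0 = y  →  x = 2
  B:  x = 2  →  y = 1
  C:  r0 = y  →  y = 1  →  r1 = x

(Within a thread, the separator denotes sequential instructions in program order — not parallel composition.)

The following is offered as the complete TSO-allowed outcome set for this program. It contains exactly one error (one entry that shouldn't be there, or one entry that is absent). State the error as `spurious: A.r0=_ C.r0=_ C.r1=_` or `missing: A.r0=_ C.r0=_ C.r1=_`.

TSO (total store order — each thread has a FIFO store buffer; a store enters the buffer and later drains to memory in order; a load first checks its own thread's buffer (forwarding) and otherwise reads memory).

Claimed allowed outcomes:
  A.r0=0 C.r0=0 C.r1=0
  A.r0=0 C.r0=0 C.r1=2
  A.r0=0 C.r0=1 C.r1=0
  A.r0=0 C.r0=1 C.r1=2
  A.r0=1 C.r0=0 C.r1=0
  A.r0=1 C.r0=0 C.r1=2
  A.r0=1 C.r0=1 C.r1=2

outcome vector order: (A.r0,C.r0,C.r1)
under TSO → (0,0,0); (0,0,2); (0,1,2); (1,0,0); (1,0,2); (1,1,2)
claimed∖TSO = {(0,1,0)}

spurious: A.r0=0 C.r0=1 C.r1=0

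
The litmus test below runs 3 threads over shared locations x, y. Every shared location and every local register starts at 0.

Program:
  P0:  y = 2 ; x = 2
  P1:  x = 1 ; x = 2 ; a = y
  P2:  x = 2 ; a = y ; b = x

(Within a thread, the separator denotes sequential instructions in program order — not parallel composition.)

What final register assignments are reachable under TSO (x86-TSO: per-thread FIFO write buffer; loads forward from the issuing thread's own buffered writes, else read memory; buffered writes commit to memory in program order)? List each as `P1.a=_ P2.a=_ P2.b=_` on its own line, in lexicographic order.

P1.a=0 P2.a=0 P2.b=1
P1.a=0 P2.a=0 P2.b=2
P1.a=0 P2.a=2 P2.b=1
P1.a=0 P2.a=2 P2.b=2
P1.a=2 P2.a=0 P2.b=1
P1.a=2 P2.a=0 P2.b=2
P1.a=2 P2.a=2 P2.b=1
P1.a=2 P2.a=2 P2.b=2

outcome vector order: (P1.a,P2.a,P2.b)
|TSO outcomes| = 8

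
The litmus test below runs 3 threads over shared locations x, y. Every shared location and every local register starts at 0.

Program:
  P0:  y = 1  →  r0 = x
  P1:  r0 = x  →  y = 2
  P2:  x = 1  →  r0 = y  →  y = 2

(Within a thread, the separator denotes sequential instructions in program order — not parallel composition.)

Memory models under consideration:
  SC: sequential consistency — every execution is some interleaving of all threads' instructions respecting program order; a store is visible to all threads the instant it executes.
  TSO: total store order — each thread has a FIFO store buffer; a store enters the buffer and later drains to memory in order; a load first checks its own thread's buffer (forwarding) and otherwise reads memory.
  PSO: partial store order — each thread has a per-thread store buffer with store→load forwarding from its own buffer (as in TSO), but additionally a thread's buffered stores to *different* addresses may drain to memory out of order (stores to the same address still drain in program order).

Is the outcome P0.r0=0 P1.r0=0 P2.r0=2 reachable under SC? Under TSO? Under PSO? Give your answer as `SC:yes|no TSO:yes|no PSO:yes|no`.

SC:yes TSO:yes PSO:yes

outcome vector order: (P0.r0,P1.r0,P2.r0)
SC (10): 001; 002; 011; 012; 100; 101; 102; 110; 111; 112
TSO (12): 000; 001; 002; 010; 011; 012; 100; 101; 102; 110; 111; 112
PSO (12): 000; 001; 002; 010; 011; 012; 100; 101; 102; 110; 111; 112
target 002 ∈ {SC,TSO,PSO}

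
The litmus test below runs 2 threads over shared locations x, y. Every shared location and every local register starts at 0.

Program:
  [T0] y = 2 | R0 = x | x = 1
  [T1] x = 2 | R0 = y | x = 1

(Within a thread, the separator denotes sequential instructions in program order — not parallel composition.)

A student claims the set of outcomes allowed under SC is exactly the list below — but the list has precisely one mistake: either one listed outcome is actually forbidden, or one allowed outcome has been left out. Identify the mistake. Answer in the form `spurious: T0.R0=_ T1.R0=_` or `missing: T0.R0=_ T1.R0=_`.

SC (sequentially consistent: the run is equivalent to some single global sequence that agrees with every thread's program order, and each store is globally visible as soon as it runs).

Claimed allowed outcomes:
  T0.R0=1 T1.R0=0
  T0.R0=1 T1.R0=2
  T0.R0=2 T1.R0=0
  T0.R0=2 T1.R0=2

outcome vector order: (T0.R0,T1.R0)
SC (5): 0/2, 1/0, 1/2, 2/0, 2/2
SC∖claimed = {0/2}

missing: T0.R0=0 T1.R0=2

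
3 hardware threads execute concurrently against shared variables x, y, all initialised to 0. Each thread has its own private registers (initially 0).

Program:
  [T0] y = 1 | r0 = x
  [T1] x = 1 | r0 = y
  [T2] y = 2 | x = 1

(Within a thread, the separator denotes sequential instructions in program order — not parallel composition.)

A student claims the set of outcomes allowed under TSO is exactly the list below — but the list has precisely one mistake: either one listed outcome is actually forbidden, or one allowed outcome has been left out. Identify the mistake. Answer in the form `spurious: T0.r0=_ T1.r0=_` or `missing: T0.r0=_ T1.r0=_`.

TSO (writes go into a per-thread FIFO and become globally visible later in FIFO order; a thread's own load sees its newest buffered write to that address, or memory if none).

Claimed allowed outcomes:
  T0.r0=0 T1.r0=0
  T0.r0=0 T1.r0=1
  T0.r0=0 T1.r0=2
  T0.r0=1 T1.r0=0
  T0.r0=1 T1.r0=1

missing: T0.r0=1 T1.r0=2

outcome vector order: (T0.r0,T1.r0)
[TSO] allowed = {00, 01, 02, 10, 11, 12}
TSO∖claimed = {12}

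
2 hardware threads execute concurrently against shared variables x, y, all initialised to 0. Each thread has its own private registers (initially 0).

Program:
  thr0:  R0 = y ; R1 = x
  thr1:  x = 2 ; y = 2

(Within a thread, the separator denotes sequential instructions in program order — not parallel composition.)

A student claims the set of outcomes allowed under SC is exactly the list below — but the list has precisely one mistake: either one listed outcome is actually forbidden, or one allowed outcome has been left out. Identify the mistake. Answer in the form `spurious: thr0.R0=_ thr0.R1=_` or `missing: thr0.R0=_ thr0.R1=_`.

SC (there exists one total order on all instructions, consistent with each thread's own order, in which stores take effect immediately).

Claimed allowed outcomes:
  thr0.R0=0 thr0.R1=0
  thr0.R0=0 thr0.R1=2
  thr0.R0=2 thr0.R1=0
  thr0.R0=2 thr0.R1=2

spurious: thr0.R0=2 thr0.R1=0

outcome vector order: (thr0.R0,thr0.R1)
SC (3): (0,0), (0,2), (2,2)
claimed∖SC = {(2,0)}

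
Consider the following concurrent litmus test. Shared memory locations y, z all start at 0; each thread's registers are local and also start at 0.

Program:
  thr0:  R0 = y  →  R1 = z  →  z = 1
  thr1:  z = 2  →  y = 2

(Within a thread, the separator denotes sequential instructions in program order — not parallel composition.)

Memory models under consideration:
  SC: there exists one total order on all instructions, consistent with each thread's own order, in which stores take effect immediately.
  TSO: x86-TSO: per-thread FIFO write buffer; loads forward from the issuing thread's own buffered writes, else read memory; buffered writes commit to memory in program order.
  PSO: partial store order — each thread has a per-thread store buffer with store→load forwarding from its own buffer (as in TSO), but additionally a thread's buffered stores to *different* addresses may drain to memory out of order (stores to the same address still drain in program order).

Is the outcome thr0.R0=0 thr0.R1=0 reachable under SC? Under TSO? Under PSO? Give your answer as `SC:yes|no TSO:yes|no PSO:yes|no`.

SC:yes TSO:yes PSO:yes

outcome vector order: (thr0.R0,thr0.R1)
under SC → 00 02 22
under TSO → 00 02 22
under PSO → 00 02 20 22
target 00 ∈ {SC,TSO,PSO}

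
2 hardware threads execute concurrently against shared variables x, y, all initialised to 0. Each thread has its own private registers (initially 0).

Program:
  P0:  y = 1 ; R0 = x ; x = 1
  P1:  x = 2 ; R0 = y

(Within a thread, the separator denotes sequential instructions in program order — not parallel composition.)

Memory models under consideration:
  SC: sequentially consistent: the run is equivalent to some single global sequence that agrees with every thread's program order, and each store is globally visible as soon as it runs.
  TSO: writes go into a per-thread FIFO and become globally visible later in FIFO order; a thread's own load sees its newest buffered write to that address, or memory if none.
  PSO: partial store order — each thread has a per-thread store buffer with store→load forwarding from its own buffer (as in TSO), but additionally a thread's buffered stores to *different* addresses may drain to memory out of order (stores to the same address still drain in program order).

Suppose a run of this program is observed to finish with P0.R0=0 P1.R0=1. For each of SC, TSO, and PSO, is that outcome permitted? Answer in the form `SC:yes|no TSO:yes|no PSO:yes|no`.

SC:yes TSO:yes PSO:yes

outcome vector order: (P0.R0,P1.R0)
SC: 3 outcomes — {(0,1); (2,0); (2,1)}
TSO: 4 outcomes — {(0,0); (0,1); (2,0); (2,1)}
PSO: 4 outcomes — {(0,0); (0,1); (2,0); (2,1)}
target (0,1) ∈ {SC,TSO,PSO}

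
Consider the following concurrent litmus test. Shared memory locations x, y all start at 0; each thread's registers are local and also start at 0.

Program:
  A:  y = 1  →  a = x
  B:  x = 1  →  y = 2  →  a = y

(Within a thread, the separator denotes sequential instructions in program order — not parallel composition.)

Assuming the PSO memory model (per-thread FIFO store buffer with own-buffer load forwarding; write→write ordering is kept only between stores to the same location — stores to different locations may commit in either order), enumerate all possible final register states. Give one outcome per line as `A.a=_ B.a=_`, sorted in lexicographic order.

outcome vector order: (A.a,B.a)
|PSO outcomes| = 4

A.a=0 B.a=1
A.a=0 B.a=2
A.a=1 B.a=1
A.a=1 B.a=2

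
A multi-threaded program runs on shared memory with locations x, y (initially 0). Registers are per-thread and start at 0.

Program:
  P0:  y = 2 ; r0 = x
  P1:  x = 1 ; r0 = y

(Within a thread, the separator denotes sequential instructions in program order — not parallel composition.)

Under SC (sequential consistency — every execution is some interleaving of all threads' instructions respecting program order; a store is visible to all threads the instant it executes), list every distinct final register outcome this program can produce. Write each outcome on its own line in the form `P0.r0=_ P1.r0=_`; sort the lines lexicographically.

P0.r0=0 P1.r0=2
P0.r0=1 P1.r0=0
P0.r0=1 P1.r0=2

outcome vector order: (P0.r0,P1.r0)
|SC outcomes| = 3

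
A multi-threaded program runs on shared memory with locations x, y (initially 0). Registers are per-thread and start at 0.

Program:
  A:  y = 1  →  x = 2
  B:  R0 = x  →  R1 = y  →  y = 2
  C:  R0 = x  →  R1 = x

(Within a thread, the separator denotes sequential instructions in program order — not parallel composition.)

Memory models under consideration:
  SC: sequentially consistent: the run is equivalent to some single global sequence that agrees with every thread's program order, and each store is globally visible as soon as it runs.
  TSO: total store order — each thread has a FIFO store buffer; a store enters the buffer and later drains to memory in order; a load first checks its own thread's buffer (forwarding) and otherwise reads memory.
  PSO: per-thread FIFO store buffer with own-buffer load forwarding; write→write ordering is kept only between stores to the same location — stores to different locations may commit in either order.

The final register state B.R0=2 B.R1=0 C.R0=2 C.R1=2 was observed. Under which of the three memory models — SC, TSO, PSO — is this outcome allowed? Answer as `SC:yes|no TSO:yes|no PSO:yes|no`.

SC:no TSO:no PSO:yes

outcome vector order: (B.R0,B.R1,C.R0,C.R1)
under SC → 0000, 0002, 0022, 0100, 0102, 0122, 2100, 2102, 2122
under TSO → 0000, 0002, 0022, 0100, 0102, 0122, 2100, 2102, 2122
under PSO → 0000, 0002, 0022, 0100, 0102, 0122, 2000, 2002, 2022, 2100, 2102, 2122
target 2022 ∈ {PSO}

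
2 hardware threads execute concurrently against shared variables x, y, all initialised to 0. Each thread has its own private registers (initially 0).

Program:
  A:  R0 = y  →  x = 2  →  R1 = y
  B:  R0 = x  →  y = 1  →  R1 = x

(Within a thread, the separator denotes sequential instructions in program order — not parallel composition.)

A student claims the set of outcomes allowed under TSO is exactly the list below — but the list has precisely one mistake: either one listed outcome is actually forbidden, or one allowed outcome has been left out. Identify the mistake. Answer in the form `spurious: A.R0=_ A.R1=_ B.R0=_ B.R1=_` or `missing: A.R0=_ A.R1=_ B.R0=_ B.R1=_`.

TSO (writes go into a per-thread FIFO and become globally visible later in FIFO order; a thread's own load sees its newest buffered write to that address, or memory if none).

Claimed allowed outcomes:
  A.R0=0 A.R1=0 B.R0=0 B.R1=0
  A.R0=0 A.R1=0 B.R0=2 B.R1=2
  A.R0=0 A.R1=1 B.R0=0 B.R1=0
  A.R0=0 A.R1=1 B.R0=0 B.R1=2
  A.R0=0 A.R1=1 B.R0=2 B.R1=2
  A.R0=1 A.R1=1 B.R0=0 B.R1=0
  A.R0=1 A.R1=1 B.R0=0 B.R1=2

missing: A.R0=0 A.R1=0 B.R0=0 B.R1=2

outcome vector order: (A.R0,A.R1,B.R0,B.R1)
under TSO → 0000; 0002; 0022; 0100; 0102; 0122; 1100; 1102
TSO∖claimed = {0002}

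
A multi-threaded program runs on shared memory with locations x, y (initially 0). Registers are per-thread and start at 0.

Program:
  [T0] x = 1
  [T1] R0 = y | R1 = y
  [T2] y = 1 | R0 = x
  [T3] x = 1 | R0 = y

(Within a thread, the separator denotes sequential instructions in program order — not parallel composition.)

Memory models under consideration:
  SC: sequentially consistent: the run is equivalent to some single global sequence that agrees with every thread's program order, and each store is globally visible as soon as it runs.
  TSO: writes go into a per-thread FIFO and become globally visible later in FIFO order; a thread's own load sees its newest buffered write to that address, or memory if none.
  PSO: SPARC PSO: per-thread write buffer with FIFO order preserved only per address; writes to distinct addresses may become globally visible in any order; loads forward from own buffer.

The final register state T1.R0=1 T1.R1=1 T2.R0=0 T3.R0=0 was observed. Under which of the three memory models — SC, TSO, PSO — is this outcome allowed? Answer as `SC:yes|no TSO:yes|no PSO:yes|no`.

outcome vector order: (T1.R0,T1.R1,T2.R0,T3.R0)
[SC] allowed = {(0,0,0,1); (0,0,1,0); (0,0,1,1); (0,1,0,1); (0,1,1,0); (0,1,1,1); (1,1,0,1); (1,1,1,0); (1,1,1,1)}
[TSO] allowed = {(0,0,0,0); (0,0,0,1); (0,0,1,0); (0,0,1,1); (0,1,0,0); (0,1,0,1); (0,1,1,0); (0,1,1,1); (1,1,0,0); (1,1,0,1); (1,1,1,0); (1,1,1,1)}
[PSO] allowed = {(0,0,0,0); (0,0,0,1); (0,0,1,0); (0,0,1,1); (0,1,0,0); (0,1,0,1); (0,1,1,0); (0,1,1,1); (1,1,0,0); (1,1,0,1); (1,1,1,0); (1,1,1,1)}
target (1,1,0,0) ∈ {TSO,PSO}

SC:no TSO:yes PSO:yes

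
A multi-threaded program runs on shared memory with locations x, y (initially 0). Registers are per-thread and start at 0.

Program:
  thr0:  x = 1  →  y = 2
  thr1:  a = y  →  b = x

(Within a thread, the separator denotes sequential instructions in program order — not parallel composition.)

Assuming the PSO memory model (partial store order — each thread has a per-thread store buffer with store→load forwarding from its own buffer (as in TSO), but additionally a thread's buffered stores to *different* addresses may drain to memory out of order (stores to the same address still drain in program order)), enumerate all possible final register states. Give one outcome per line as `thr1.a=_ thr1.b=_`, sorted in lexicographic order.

thr1.a=0 thr1.b=0
thr1.a=0 thr1.b=1
thr1.a=2 thr1.b=0
thr1.a=2 thr1.b=1

outcome vector order: (thr1.a,thr1.b)
|PSO outcomes| = 4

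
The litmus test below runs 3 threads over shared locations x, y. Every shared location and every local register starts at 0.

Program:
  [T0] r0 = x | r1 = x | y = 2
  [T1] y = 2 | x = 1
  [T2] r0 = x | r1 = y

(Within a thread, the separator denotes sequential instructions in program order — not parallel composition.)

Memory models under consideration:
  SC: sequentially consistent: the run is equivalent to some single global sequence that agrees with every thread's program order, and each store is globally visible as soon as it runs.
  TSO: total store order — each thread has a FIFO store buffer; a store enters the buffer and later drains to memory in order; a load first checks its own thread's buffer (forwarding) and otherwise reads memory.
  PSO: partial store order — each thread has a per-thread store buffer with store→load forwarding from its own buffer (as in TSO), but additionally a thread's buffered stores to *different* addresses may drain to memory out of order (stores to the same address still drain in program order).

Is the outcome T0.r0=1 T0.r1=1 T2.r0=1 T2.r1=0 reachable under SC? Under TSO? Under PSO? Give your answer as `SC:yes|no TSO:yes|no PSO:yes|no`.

outcome vector order: (T0.r0,T0.r1,T2.r0,T2.r1)
SC (9): 0/0/0/0, 0/0/0/2, 0/0/1/2, 0/1/0/0, 0/1/0/2, 0/1/1/2, 1/1/0/0, 1/1/0/2, 1/1/1/2
TSO (9): 0/0/0/0, 0/0/0/2, 0/0/1/2, 0/1/0/0, 0/1/0/2, 0/1/1/2, 1/1/0/0, 1/1/0/2, 1/1/1/2
PSO (12): 0/0/0/0, 0/0/0/2, 0/0/1/0, 0/0/1/2, 0/1/0/0, 0/1/0/2, 0/1/1/0, 0/1/1/2, 1/1/0/0, 1/1/0/2, 1/1/1/0, 1/1/1/2
target 1/1/1/0 ∈ {PSO}

SC:no TSO:no PSO:yes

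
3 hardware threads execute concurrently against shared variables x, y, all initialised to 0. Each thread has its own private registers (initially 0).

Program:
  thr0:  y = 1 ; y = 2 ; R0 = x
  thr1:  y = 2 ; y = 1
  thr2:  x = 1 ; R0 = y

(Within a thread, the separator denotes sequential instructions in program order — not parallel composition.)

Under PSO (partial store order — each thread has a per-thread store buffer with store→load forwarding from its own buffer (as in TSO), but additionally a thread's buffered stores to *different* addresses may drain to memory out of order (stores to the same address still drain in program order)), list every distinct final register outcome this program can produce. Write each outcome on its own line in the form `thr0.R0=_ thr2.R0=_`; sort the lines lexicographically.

outcome vector order: (thr0.R0,thr2.R0)
|PSO outcomes| = 6

thr0.R0=0 thr2.R0=0
thr0.R0=0 thr2.R0=1
thr0.R0=0 thr2.R0=2
thr0.R0=1 thr2.R0=0
thr0.R0=1 thr2.R0=1
thr0.R0=1 thr2.R0=2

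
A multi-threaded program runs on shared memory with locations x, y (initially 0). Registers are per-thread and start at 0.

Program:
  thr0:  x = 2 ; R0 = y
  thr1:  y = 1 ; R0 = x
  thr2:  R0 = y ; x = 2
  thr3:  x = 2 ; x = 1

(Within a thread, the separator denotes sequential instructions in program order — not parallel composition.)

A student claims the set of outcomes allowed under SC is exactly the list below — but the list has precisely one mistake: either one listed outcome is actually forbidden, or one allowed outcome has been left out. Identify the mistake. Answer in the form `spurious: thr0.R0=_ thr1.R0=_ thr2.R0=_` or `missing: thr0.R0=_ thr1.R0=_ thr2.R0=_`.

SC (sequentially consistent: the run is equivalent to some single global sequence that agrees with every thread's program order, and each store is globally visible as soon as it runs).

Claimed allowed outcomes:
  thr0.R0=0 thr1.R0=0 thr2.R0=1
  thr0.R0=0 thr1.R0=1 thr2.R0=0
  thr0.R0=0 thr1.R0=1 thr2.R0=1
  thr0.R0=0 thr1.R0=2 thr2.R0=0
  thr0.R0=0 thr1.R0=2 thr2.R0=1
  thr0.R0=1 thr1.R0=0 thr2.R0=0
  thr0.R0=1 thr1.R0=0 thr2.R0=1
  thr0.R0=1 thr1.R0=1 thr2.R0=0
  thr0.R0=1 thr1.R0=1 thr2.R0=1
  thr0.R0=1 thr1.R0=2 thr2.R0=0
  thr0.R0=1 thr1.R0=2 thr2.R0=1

spurious: thr0.R0=0 thr1.R0=0 thr2.R0=1

outcome vector order: (thr0.R0,thr1.R0,thr2.R0)
SC (10): 0/1/0 0/1/1 0/2/0 0/2/1 1/0/0 1/0/1 1/1/0 1/1/1 1/2/0 1/2/1
claimed∖SC = {0/0/1}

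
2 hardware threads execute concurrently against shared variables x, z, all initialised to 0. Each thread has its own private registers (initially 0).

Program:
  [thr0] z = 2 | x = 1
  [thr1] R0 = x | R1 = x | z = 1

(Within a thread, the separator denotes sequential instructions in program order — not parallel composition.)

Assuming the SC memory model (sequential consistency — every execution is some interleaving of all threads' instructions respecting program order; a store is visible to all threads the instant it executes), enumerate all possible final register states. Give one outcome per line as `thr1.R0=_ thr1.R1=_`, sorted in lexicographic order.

thr1.R0=0 thr1.R1=0
thr1.R0=0 thr1.R1=1
thr1.R0=1 thr1.R1=1

outcome vector order: (thr1.R0,thr1.R1)
|SC outcomes| = 3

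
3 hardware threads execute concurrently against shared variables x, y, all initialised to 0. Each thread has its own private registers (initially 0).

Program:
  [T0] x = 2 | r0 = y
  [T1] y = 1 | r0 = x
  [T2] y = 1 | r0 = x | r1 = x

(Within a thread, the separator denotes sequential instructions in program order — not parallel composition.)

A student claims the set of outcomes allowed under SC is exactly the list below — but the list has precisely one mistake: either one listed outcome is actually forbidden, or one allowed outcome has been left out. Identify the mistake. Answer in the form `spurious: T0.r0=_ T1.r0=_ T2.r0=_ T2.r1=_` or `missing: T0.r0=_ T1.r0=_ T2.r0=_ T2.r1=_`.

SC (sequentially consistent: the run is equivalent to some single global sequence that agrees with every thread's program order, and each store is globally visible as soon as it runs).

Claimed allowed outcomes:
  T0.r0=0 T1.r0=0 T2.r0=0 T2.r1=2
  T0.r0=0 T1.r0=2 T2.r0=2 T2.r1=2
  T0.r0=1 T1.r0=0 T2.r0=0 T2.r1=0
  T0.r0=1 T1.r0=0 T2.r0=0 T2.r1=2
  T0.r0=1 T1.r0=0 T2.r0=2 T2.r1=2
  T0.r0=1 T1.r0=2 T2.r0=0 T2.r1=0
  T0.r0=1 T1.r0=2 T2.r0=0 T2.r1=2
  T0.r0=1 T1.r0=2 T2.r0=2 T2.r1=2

spurious: T0.r0=0 T1.r0=0 T2.r0=0 T2.r1=2

outcome vector order: (T0.r0,T1.r0,T2.r0,T2.r1)
SC: 7 outcomes — {0/2/2/2 1/0/0/0 1/0/0/2 1/0/2/2 1/2/0/0 1/2/0/2 1/2/2/2}
claimed∖SC = {0/0/0/2}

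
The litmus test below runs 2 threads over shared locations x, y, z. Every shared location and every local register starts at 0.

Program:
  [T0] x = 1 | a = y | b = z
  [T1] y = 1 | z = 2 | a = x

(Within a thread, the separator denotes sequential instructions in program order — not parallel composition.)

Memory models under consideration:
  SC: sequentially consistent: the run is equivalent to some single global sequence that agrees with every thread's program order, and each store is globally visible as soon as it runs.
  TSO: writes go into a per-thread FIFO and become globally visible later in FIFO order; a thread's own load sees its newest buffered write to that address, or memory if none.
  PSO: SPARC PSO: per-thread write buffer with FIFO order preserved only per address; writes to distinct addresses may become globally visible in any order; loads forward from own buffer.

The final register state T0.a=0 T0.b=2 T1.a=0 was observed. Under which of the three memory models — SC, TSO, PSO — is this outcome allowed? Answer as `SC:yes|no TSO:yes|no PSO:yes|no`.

outcome vector order: (T0.a,T0.b,T1.a)
SC (5): (0,0,1) (0,2,1) (1,0,1) (1,2,0) (1,2,1)
TSO (8): (0,0,0) (0,0,1) (0,2,0) (0,2,1) (1,0,0) (1,0,1) (1,2,0) (1,2,1)
PSO (8): (0,0,0) (0,0,1) (0,2,0) (0,2,1) (1,0,0) (1,0,1) (1,2,0) (1,2,1)
target (0,2,0) ∈ {TSO,PSO}

SC:no TSO:yes PSO:yes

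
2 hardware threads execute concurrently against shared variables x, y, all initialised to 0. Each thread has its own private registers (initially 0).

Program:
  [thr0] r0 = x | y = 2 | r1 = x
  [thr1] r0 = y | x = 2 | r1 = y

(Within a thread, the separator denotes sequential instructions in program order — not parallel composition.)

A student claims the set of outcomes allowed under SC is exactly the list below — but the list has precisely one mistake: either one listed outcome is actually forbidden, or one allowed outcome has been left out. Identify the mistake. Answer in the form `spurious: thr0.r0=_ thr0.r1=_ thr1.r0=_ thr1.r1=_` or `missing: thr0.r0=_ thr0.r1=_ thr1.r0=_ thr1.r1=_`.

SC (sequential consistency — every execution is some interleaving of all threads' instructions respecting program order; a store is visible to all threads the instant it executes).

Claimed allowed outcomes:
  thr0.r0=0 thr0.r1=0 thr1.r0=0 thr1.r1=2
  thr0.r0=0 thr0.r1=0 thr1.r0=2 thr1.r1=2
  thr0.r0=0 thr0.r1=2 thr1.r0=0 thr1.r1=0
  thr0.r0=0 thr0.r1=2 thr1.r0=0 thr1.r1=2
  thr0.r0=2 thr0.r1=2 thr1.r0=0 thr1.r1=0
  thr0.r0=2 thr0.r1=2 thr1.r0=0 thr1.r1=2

missing: thr0.r0=0 thr0.r1=2 thr1.r0=2 thr1.r1=2

outcome vector order: (thr0.r0,thr0.r1,thr1.r0,thr1.r1)
SC (7): (0,0,0,2) (0,0,2,2) (0,2,0,0) (0,2,0,2) (0,2,2,2) (2,2,0,0) (2,2,0,2)
SC∖claimed = {(0,2,2,2)}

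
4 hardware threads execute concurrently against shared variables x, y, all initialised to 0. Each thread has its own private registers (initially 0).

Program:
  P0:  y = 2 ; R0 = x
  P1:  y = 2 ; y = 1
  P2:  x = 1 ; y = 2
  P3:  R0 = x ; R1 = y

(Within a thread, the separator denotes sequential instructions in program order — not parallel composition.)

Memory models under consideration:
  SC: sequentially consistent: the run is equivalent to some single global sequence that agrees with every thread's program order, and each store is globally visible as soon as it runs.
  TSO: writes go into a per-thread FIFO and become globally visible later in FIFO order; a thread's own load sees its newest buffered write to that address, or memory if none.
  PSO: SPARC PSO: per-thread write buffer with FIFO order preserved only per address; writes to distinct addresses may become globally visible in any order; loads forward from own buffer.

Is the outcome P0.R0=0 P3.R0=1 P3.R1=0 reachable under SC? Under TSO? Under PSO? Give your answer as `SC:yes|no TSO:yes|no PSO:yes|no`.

outcome vector order: (P0.R0,P3.R0,P3.R1)
SC (11): 000 001 002 011 012 100 101 102 110 111 112
TSO (12): 000 001 002 010 011 012 100 101 102 110 111 112
PSO (12): 000 001 002 010 011 012 100 101 102 110 111 112
target 010 ∈ {TSO,PSO}

SC:no TSO:yes PSO:yes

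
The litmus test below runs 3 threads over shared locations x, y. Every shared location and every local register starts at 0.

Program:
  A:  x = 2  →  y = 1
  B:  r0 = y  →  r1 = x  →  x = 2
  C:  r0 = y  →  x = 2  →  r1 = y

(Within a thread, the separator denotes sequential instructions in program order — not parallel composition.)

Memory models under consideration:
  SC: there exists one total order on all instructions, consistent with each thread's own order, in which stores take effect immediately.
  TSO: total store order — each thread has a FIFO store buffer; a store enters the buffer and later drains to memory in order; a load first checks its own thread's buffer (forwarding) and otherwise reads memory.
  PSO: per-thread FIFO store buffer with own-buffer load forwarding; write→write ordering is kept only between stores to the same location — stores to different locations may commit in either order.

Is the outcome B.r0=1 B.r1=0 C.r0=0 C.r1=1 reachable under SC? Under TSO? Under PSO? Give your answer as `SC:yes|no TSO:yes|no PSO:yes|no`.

outcome vector order: (B.r0,B.r1,C.r0,C.r1)
under SC → 0/0/0/0, 0/0/0/1, 0/0/1/1, 0/2/0/0, 0/2/0/1, 0/2/1/1, 1/2/0/0, 1/2/0/1, 1/2/1/1
under TSO → 0/0/0/0, 0/0/0/1, 0/0/1/1, 0/2/0/0, 0/2/0/1, 0/2/1/1, 1/2/0/0, 1/2/0/1, 1/2/1/1
under PSO → 0/0/0/0, 0/0/0/1, 0/0/1/1, 0/2/0/0, 0/2/0/1, 0/2/1/1, 1/0/0/0, 1/0/0/1, 1/0/1/1, 1/2/0/0, 1/2/0/1, 1/2/1/1
target 1/0/0/1 ∈ {PSO}

SC:no TSO:no PSO:yes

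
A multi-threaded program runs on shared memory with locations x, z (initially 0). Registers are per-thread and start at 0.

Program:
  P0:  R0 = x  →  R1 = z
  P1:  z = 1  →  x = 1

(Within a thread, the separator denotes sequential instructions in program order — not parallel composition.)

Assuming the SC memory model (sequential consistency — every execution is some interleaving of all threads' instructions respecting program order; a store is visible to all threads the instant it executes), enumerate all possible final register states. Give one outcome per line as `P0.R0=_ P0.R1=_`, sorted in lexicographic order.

outcome vector order: (P0.R0,P0.R1)
|SC outcomes| = 3

P0.R0=0 P0.R1=0
P0.R0=0 P0.R1=1
P0.R0=1 P0.R1=1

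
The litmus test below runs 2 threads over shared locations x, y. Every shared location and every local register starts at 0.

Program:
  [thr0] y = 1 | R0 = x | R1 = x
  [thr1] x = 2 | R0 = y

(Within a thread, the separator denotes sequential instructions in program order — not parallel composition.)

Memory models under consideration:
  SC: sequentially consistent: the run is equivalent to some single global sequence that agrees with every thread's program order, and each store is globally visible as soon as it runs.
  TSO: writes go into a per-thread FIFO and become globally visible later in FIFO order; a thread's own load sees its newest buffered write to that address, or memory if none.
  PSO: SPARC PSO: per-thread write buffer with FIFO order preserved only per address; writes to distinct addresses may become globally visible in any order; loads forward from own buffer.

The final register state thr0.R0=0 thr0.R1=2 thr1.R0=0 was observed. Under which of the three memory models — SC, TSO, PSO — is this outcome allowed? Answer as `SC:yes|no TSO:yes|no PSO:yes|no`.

outcome vector order: (thr0.R0,thr0.R1,thr1.R0)
[SC] allowed = {(0,0,1) (0,2,1) (2,2,0) (2,2,1)}
[TSO] allowed = {(0,0,0) (0,0,1) (0,2,0) (0,2,1) (2,2,0) (2,2,1)}
[PSO] allowed = {(0,0,0) (0,0,1) (0,2,0) (0,2,1) (2,2,0) (2,2,1)}
target (0,2,0) ∈ {TSO,PSO}

SC:no TSO:yes PSO:yes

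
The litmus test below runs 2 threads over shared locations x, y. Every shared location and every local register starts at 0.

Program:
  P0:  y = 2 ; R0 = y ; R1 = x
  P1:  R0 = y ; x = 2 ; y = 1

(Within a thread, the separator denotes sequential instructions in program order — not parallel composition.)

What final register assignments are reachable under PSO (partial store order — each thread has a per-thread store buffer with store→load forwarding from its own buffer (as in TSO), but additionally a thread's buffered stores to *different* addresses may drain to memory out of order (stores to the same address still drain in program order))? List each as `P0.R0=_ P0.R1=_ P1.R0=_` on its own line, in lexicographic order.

outcome vector order: (P0.R0,P0.R1,P1.R0)
|PSO outcomes| = 8

P0.R0=1 P0.R1=0 P1.R0=0
P0.R0=1 P0.R1=0 P1.R0=2
P0.R0=1 P0.R1=2 P1.R0=0
P0.R0=1 P0.R1=2 P1.R0=2
P0.R0=2 P0.R1=0 P1.R0=0
P0.R0=2 P0.R1=0 P1.R0=2
P0.R0=2 P0.R1=2 P1.R0=0
P0.R0=2 P0.R1=2 P1.R0=2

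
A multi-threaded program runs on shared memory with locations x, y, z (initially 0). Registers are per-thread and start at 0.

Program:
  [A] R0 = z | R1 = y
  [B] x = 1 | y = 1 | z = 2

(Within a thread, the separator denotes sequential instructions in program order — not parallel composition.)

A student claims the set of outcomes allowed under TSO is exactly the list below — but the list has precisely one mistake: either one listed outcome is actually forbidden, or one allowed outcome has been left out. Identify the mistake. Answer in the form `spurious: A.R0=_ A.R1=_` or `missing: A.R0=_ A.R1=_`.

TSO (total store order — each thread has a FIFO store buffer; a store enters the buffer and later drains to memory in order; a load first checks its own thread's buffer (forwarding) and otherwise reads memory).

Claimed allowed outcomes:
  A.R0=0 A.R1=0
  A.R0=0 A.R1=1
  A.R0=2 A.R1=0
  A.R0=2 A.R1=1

spurious: A.R0=2 A.R1=0

outcome vector order: (A.R0,A.R1)
[TSO] allowed = {00 01 21}
claimed∖TSO = {20}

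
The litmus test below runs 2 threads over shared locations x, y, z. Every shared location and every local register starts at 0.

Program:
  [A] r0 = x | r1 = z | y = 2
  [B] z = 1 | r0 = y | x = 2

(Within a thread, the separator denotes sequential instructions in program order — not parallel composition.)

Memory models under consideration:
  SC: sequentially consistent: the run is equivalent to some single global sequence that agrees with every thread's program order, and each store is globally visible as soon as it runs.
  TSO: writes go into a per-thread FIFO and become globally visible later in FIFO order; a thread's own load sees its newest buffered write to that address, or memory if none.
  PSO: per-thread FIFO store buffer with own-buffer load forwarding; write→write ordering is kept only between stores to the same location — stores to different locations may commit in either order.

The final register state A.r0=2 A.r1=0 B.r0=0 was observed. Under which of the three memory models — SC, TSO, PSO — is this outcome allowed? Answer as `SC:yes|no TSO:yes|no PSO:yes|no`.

outcome vector order: (A.r0,A.r1,B.r0)
SC (5): 0/0/0 0/0/2 0/1/0 0/1/2 2/1/0
TSO (5): 0/0/0 0/0/2 0/1/0 0/1/2 2/1/0
PSO (6): 0/0/0 0/0/2 0/1/0 0/1/2 2/0/0 2/1/0
target 2/0/0 ∈ {PSO}

SC:no TSO:no PSO:yes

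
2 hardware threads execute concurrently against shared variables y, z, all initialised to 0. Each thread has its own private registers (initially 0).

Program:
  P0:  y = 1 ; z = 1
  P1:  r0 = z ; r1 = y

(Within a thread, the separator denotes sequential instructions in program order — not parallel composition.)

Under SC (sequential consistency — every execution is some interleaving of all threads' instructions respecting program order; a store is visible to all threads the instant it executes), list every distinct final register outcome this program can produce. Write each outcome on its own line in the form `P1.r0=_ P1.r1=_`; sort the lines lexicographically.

outcome vector order: (P1.r0,P1.r1)
|SC outcomes| = 3

P1.r0=0 P1.r1=0
P1.r0=0 P1.r1=1
P1.r0=1 P1.r1=1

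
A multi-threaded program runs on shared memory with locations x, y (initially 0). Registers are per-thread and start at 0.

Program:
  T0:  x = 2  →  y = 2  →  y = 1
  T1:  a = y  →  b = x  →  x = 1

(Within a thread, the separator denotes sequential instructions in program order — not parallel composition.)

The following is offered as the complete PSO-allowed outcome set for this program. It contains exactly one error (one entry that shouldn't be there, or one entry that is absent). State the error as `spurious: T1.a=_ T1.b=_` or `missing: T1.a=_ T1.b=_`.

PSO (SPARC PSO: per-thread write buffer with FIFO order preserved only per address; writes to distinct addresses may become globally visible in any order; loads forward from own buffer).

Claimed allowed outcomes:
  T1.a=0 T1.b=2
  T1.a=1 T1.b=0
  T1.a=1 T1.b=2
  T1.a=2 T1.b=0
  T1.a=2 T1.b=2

outcome vector order: (T1.a,T1.b)
under PSO → 00 02 10 12 20 22
PSO∖claimed = {00}

missing: T1.a=0 T1.b=0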